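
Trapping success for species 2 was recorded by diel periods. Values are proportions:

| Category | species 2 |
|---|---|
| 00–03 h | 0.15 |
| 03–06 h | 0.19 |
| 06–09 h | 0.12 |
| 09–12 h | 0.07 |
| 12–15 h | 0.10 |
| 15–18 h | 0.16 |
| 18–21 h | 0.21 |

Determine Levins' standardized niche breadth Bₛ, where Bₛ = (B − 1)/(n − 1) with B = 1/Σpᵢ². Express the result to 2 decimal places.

Σpᵢ² = 0.15² + 0.19² + 0.12² + 0.07² + 0.10² + 0.16² + 0.21² = 0.0225 + 0.0361 + 0.0144 + 0.0049 + 0.0100 + 0.0256 + 0.0441 = 0.1576
B = 1 / 0.1576 = 6.3452
Bₛ = (B − 1)/(n − 1) = (6.3452 − 1)/(7 − 1) = 5.3452/6 = 0.8909

0.89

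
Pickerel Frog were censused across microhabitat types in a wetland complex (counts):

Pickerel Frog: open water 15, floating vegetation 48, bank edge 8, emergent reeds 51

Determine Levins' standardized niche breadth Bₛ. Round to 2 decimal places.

0.62

Proportions for Pickerel Frog (n=122): 15/122=0.1230, 48/122=0.3934, 8/122=0.0656, 51/122=0.4180
Σpᵢ² = 0.1230² + 0.3934² + 0.0656² + 0.4180² = 0.015129 + 0.154764 + 0.004303 + 0.174724 = 0.348920
B = 1 / 0.348920 = 2.8660
Bₛ = (B − 1)/(n − 1) = (2.8660 − 1)/(4 − 1) = 1.8660/3 = 0.6220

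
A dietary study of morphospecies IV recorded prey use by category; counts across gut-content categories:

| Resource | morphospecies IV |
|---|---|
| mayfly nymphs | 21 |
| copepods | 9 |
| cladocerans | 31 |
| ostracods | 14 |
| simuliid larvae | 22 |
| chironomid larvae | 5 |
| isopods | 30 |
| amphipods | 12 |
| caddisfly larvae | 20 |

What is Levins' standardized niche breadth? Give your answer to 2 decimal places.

Proportions for morphospecies IV (n=164): 21/164=0.1280, 9/164=0.0549, 31/164=0.1890, 14/164=0.0854, 22/164=0.1341, 5/164=0.0305, 30/164=0.1829, 12/164=0.0732, 20/164=0.1220
Σpᵢ² = 0.1280² + 0.0549² + 0.1890² + 0.0854² + 0.1341² + 0.0305² + 0.1829² + 0.0732² + 0.1220² = 0.016384 + 0.003014 + 0.035721 + 0.007293 + 0.017983 + 0.000930 + 0.033452 + 0.005358 + 0.014884 = 0.135019
B = 1 / 0.135019 = 7.4064
Bₛ = (B − 1)/(n − 1) = (7.4064 − 1)/(9 − 1) = 6.4064/8 = 0.8008

0.80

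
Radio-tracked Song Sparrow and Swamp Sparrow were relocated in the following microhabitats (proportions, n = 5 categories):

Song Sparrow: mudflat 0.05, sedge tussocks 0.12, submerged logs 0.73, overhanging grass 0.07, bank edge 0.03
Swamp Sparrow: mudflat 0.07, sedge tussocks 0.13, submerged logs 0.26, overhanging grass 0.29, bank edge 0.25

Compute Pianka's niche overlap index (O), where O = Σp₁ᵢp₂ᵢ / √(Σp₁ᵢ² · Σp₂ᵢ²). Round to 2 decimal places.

0.65

Σ p₁ᵢp₂ᵢ = 0.0035 + 0.0156 + 0.1898 + 0.0203 + 0.0075 = 0.2367
Σp_1ᵢ² = 0.05² + 0.12² + 0.73² + 0.07² + 0.03² = 0.0025 + 0.0144 + 0.5329 + 0.0049 + 0.0009 = 0.5556
Σp_2ᵢ² = 0.07² + 0.13² + 0.26² + 0.29² + 0.25² = 0.0049 + 0.0169 + 0.0676 + 0.0841 + 0.0625 = 0.2360
O = 0.2367 / √(0.5556 × 0.2360) = 0.2367 / 0.36211 = 0.6537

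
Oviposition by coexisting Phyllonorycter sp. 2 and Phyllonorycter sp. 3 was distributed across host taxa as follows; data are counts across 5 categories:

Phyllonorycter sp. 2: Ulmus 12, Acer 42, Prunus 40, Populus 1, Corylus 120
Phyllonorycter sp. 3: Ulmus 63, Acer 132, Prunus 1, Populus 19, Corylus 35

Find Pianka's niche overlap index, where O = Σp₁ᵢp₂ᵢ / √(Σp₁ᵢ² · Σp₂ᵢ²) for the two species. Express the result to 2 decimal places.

Proportions for Phyllonorycter sp. 2 (n=215): 12/215=0.0558, 42/215=0.1953, 40/215=0.1860, 1/215=0.0047, 120/215=0.5581
Proportions for Phyllonorycter sp. 3 (n=250): 63/250=0.2520, 132/250=0.5280, 1/250=0.0040, 19/250=0.0760, 35/250=0.1400
Σ p₁ᵢp₂ᵢ = 0.014062 + 0.103118 + 0.000744 + 0.000357 + 0.078134 = 0.196415
Σp_1ᵢ² = 0.0558² + 0.1953² + 0.1860² + 0.0047² + 0.5581² = 0.003114 + 0.038142 + 0.034596 + 0.000022 + 0.311476 = 0.387350
Σp_2ᵢ² = 0.2520² + 0.5280² + 0.0040² + 0.0760² + 0.1400² = 0.063504 + 0.278784 + 0.000016 + 0.005776 + 0.019600 = 0.367680
O = 0.196415 / √(0.387350 × 0.367680) = 0.196415 / 0.3773869 = 0.5205

0.52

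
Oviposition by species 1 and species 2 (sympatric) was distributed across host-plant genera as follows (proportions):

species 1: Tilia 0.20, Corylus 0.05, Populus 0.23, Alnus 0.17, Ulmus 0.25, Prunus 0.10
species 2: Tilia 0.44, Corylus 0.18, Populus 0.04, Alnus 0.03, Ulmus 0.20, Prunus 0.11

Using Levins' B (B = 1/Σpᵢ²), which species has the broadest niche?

Σp_1ᵢ² = 0.20² + 0.05² + 0.23² + 0.17² + 0.25² + 0.10² = 0.0400 + 0.0025 + 0.0529 + 0.0289 + 0.0625 + 0.0100 = 0.1968
B_1 = 1 / 0.1968 = 5.0813
Σp_2ᵢ² = 0.44² + 0.18² + 0.04² + 0.03² + 0.20² + 0.11² = 0.1936 + 0.0324 + 0.0016 + 0.0009 + 0.0400 + 0.0121 = 0.2806
B_2 = 1 / 0.2806 = 3.5638
Highest B → broadest niche (most generalist): species 1 (B = 5.08).

species 1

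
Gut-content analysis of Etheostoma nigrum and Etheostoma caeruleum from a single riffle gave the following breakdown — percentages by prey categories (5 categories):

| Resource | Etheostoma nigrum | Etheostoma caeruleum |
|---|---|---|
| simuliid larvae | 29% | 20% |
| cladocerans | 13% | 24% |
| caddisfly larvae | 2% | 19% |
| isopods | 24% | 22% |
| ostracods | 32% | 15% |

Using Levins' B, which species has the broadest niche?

Etheostoma caeruleum

Convert percentages to proportions (divide by 100).
Σp_nigrᵢ² = 0.29² + 0.13² + 0.02² + 0.24² + 0.32² = 0.0841 + 0.0169 + 0.0004 + 0.0576 + 0.1024 = 0.2614
B_nigr = 1 / 0.2614 = 3.8256
Σp_caerᵢ² = 0.20² + 0.24² + 0.19² + 0.22² + 0.15² = 0.0400 + 0.0576 + 0.0361 + 0.0484 + 0.0225 = 0.2046
B_caer = 1 / 0.2046 = 4.8876
Highest B → broadest niche (most generalist): Etheostoma caeruleum (B = 4.89).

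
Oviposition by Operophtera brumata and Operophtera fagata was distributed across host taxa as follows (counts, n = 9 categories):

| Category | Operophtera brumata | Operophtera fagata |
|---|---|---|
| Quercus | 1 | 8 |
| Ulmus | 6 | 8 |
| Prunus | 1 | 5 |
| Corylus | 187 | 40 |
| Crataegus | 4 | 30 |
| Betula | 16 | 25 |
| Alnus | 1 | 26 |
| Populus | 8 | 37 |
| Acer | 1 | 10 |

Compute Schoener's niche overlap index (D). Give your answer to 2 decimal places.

0.38

Proportions for Operophtera brumata (n=225): 1/225=0.0044, 6/225=0.0267, 1/225=0.0044, 187/225=0.8311, 4/225=0.0178, 16/225=0.0711, 1/225=0.0044, 8/225=0.0356, 1/225=0.0044
Proportions for Operophtera fagata (n=189): 8/189=0.0423, 8/189=0.0423, 5/189=0.0265, 40/189=0.2116, 30/189=0.1587, 25/189=0.1323, 26/189=0.1376, 37/189=0.1958, 10/189=0.0529
Σ|p₁ᵢ − p₂ᵢ| = 0.0379 + 0.0156 + 0.0221 + 0.6195 + 0.1409 + 0.0612 + 0.1332 + 0.1602 + 0.0485 = 1.2391
D = 1 − ½ × 1.2391 = 1 − 0.61955 = 0.38045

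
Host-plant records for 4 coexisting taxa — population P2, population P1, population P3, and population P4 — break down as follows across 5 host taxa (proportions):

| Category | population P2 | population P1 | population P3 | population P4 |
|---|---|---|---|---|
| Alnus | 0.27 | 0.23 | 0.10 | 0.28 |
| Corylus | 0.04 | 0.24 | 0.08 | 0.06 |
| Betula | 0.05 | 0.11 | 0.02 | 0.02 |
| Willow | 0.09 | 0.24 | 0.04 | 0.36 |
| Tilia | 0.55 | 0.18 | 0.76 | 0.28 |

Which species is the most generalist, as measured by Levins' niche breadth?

population P1

Σp_P2ᵢ² = 0.27² + 0.04² + 0.05² + 0.09² + 0.55² = 0.0729 + 0.0016 + 0.0025 + 0.0081 + 0.3025 = 0.3876
B_P2 = 1 / 0.3876 = 2.5800
Σp_P1ᵢ² = 0.23² + 0.24² + 0.11² + 0.24² + 0.18² = 0.0529 + 0.0576 + 0.0121 + 0.0576 + 0.0324 = 0.2126
B_P1 = 1 / 0.2126 = 4.7037
Σp_P3ᵢ² = 0.10² + 0.08² + 0.02² + 0.04² + 0.76² = 0.0100 + 0.0064 + 0.0004 + 0.0016 + 0.5776 = 0.5960
B_P3 = 1 / 0.5960 = 1.6779
Σp_P4ᵢ² = 0.28² + 0.06² + 0.02² + 0.36² + 0.28² = 0.0784 + 0.0036 + 0.0004 + 0.1296 + 0.0784 = 0.2904
B_P4 = 1 / 0.2904 = 3.4435
Highest B → broadest niche (most generalist): population P1 (B = 4.70).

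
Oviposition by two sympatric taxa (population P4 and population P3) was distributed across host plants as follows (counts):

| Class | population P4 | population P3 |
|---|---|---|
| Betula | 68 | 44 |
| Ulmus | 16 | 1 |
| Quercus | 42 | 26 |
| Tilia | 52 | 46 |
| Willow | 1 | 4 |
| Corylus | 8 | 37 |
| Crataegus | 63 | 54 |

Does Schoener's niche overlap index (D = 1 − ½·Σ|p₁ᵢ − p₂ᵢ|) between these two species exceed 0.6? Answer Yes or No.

Yes

Proportions for population P4 (n=250): 68/250=0.2720, 16/250=0.0640, 42/250=0.1680, 52/250=0.2080, 1/250=0.0040, 8/250=0.0320, 63/250=0.2520
Proportions for population P3 (n=212): 44/212=0.2075, 1/212=0.0047, 26/212=0.1226, 46/212=0.2170, 4/212=0.0189, 37/212=0.1745, 54/212=0.2547
Σ|p₁ᵢ − p₂ᵢ| = 0.0645 + 0.0593 + 0.0454 + 0.0090 + 0.0149 + 0.1425 + 0.0027 = 0.3383
D = 1 − ½ × 0.3383 = 1 − 0.16915 = 0.83085
D = 0.83085 > 0.6 → Yes.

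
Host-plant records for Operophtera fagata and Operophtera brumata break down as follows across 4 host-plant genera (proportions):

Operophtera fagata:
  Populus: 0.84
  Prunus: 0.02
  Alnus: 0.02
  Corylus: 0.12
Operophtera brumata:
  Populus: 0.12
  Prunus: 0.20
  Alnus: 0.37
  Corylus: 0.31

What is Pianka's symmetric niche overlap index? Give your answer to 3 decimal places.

0.328

Σ p₁ᵢp₂ᵢ = 0.1008 + 0.0040 + 0.0074 + 0.0372 = 0.1494
Σp_1ᵢ² = 0.84² + 0.02² + 0.02² + 0.12² = 0.7056 + 0.0004 + 0.0004 + 0.0144 = 0.7208
Σp_2ᵢ² = 0.12² + 0.20² + 0.37² + 0.31² = 0.0144 + 0.0400 + 0.1369 + 0.0961 = 0.2874
O = 0.1494 / √(0.7208 × 0.2874) = 0.1494 / 0.455146 = 0.32825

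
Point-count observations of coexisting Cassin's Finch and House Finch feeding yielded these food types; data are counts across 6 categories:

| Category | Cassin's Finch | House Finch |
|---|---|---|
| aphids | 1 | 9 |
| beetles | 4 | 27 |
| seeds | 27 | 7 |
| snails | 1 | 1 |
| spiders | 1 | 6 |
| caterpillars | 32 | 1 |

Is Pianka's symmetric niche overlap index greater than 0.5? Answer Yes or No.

No

Proportions for Cassin's Finch (n=66): 1/66=0.0152, 4/66=0.0606, 27/66=0.4091, 1/66=0.0152, 1/66=0.0152, 32/66=0.4848
Proportions for House Finch (n=51): 9/51=0.1765, 27/51=0.5294, 7/51=0.1373, 1/51=0.0196, 6/51=0.1176, 1/51=0.0196
Σ p₁ᵢp₂ᵢ = 0.002683 + 0.032082 + 0.056169 + 0.000298 + 0.001788 + 0.009502 = 0.102522
Σp_1ᵢ² = 0.0152² + 0.0606² + 0.4091² + 0.0152² + 0.0152² + 0.4848² = 0.000231 + 0.003672 + 0.167363 + 0.000231 + 0.000231 + 0.235031 = 0.406759
Σp_2ᵢ² = 0.1765² + 0.5294² + 0.1373² + 0.0196² + 0.1176² + 0.0196² = 0.031152 + 0.280264 + 0.018851 + 0.000384 + 0.013830 + 0.000384 = 0.344865
O = 0.102522 / √(0.406759 × 0.344865) = 0.102522 / 0.3745356 = 0.2737
O = 0.2737 < 0.5 → No.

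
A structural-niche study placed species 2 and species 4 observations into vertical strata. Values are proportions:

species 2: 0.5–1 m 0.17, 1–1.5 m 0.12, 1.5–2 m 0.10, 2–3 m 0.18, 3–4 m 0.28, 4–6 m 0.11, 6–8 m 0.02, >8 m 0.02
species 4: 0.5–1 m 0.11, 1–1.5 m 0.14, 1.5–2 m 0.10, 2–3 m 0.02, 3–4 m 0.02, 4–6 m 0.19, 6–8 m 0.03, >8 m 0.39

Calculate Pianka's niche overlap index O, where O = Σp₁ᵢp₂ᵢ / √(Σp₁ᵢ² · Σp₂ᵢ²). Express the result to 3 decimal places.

Σ p₁ᵢp₂ᵢ = 0.0187 + 0.0168 + 0.0100 + 0.0036 + 0.0056 + 0.0209 + 0.0006 + 0.0078 = 0.0840
Σp_1ᵢ² = 0.17² + 0.12² + 0.10² + 0.18² + 0.28² + 0.11² + 0.02² + 0.02² = 0.0289 + 0.0144 + 0.0100 + 0.0324 + 0.0784 + 0.0121 + 0.0004 + 0.0004 = 0.1770
Σp_2ᵢ² = 0.11² + 0.14² + 0.10² + 0.02² + 0.02² + 0.19² + 0.03² + 0.39² = 0.0121 + 0.0196 + 0.0100 + 0.0004 + 0.0004 + 0.0361 + 0.0009 + 0.1521 = 0.2316
O = 0.0840 / √(0.1770 × 0.2316) = 0.0840 / 0.202468 = 0.41488

0.415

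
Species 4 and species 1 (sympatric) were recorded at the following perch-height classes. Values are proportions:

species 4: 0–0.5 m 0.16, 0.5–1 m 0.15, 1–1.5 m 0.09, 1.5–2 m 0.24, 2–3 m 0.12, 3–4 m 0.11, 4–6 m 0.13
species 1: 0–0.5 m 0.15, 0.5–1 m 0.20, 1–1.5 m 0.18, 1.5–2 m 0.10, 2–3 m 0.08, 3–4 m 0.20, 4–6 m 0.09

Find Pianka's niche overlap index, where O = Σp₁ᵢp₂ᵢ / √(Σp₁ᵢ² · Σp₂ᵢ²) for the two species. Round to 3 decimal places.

0.869

Σ p₁ᵢp₂ᵢ = 0.0240 + 0.0300 + 0.0162 + 0.0240 + 0.0096 + 0.0220 + 0.0117 = 0.1375
Σp_1ᵢ² = 0.16² + 0.15² + 0.09² + 0.24² + 0.12² + 0.11² + 0.13² = 0.0256 + 0.0225 + 0.0081 + 0.0576 + 0.0144 + 0.0121 + 0.0169 = 0.1572
Σp_2ᵢ² = 0.15² + 0.20² + 0.18² + 0.10² + 0.08² + 0.20² + 0.09² = 0.0225 + 0.0400 + 0.0324 + 0.0100 + 0.0064 + 0.0400 + 0.0081 = 0.1594
O = 0.1375 / √(0.1572 × 0.1594) = 0.1375 / 0.158296 = 0.86863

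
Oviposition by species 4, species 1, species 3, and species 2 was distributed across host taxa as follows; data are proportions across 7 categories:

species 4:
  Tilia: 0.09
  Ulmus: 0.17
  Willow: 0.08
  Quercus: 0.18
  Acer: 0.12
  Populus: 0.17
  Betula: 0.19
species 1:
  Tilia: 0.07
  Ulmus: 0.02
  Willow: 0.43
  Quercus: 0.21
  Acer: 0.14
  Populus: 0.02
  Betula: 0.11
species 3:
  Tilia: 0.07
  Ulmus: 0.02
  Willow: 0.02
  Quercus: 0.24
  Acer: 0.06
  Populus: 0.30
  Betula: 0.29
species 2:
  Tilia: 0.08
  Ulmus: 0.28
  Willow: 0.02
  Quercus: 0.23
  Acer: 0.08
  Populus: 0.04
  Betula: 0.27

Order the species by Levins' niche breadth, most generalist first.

Σp_4ᵢ² = 0.09² + 0.17² + 0.08² + 0.18² + 0.12² + 0.17² + 0.19² = 0.0081 + 0.0289 + 0.0064 + 0.0324 + 0.0144 + 0.0289 + 0.0361 = 0.1552
B_4 = 1 / 0.1552 = 6.4433
Σp_1ᵢ² = 0.07² + 0.02² + 0.43² + 0.21² + 0.14² + 0.02² + 0.11² = 0.0049 + 0.0004 + 0.1849 + 0.0441 + 0.0196 + 0.0004 + 0.0121 = 0.2664
B_1 = 1 / 0.2664 = 3.7538
Σp_3ᵢ² = 0.07² + 0.02² + 0.02² + 0.24² + 0.06² + 0.30² + 0.29² = 0.0049 + 0.0004 + 0.0004 + 0.0576 + 0.0036 + 0.0900 + 0.0841 = 0.2410
B_3 = 1 / 0.2410 = 4.1494
Σp_2ᵢ² = 0.08² + 0.28² + 0.02² + 0.23² + 0.08² + 0.04² + 0.27² = 0.0064 + 0.0784 + 0.0004 + 0.0529 + 0.0064 + 0.0016 + 0.0729 = 0.2190
B_2 = 1 / 0.2190 = 4.5662
Ranking by B (broadest → narrowest): species 4 (6.44) > species 2 (4.57) > species 3 (4.15) > species 1 (3.75)

species 4 > species 2 > species 3 > species 1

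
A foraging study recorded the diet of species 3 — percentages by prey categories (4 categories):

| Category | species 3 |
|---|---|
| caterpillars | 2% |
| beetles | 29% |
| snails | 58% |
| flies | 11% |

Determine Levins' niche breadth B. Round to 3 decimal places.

2.309

Convert percentages to proportions (divide by 100).
Σpᵢ² = 0.02² + 0.29² + 0.58² + 0.11² = 0.0004 + 0.0841 + 0.3364 + 0.0121 = 0.4330
B = 1 / 0.4330 = 2.30947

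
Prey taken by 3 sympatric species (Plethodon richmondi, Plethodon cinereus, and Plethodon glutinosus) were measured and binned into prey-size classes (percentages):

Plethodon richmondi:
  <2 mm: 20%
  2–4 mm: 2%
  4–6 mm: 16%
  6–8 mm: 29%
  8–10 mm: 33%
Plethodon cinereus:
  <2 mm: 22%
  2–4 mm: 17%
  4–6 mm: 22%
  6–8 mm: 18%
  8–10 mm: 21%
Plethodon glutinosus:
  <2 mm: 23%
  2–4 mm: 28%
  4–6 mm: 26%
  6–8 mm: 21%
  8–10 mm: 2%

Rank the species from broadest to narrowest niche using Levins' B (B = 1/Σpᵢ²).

Convert percentages to proportions (divide by 100).
Σp_richᵢ² = 0.20² + 0.02² + 0.16² + 0.29² + 0.33² = 0.0400 + 0.0004 + 0.0256 + 0.0841 + 0.1089 = 0.2590
B_rich = 1 / 0.2590 = 3.8610
Σp_cineᵢ² = 0.22² + 0.17² + 0.22² + 0.18² + 0.21² = 0.0484 + 0.0289 + 0.0484 + 0.0324 + 0.0441 = 0.2022
B_cine = 1 / 0.2022 = 4.9456
Σp_glutᵢ² = 0.23² + 0.28² + 0.26² + 0.21² + 0.02² = 0.0529 + 0.0784 + 0.0676 + 0.0441 + 0.0004 = 0.2434
B_glut = 1 / 0.2434 = 4.1085
Ranking by B (broadest → narrowest): Plethodon cinereus (4.95) > Plethodon glutinosus (4.11) > Plethodon richmondi (3.86)

Plethodon cinereus > Plethodon glutinosus > Plethodon richmondi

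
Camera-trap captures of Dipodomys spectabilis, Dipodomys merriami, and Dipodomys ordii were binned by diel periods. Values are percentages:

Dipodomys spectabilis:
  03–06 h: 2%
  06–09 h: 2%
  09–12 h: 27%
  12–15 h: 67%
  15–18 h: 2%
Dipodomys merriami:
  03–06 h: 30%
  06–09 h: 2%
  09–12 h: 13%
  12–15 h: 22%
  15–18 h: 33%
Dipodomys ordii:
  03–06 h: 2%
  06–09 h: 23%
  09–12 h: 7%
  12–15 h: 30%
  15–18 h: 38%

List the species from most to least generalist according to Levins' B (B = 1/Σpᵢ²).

Dipodomys merriami > Dipodomys ordii > Dipodomys spectabilis

Convert percentages to proportions (divide by 100).
Σp_specᵢ² = 0.02² + 0.02² + 0.27² + 0.67² + 0.02² = 0.0004 + 0.0004 + 0.0729 + 0.4489 + 0.0004 = 0.5230
B_spec = 1 / 0.5230 = 1.9120
Σp_merrᵢ² = 0.30² + 0.02² + 0.13² + 0.22² + 0.33² = 0.0900 + 0.0004 + 0.0169 + 0.0484 + 0.1089 = 0.2646
B_merr = 1 / 0.2646 = 3.7793
Σp_ordiᵢ² = 0.02² + 0.23² + 0.07² + 0.30² + 0.38² = 0.0004 + 0.0529 + 0.0049 + 0.0900 + 0.1444 = 0.2926
B_ordi = 1 / 0.2926 = 3.4176
Ranking by B (broadest → narrowest): Dipodomys merriami (3.78) > Dipodomys ordii (3.42) > Dipodomys spectabilis (1.91)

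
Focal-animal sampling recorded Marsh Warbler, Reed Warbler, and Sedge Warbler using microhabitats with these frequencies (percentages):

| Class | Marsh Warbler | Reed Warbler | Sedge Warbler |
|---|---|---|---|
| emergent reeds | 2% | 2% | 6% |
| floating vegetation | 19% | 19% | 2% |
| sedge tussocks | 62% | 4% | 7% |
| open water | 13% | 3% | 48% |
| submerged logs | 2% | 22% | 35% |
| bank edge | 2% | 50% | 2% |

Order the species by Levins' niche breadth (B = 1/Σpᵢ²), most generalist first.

Convert percentages to proportions (divide by 100).
Σp_Marsᵢ² = 0.02² + 0.19² + 0.62² + 0.13² + 0.02² + 0.02² = 0.0004 + 0.0361 + 0.3844 + 0.0169 + 0.0004 + 0.0004 = 0.4386
B_Mars = 1 / 0.4386 = 2.2800
Σp_Reedᵢ² = 0.02² + 0.19² + 0.04² + 0.03² + 0.22² + 0.50² = 0.0004 + 0.0361 + 0.0016 + 0.0009 + 0.0484 + 0.2500 = 0.3374
B_Reed = 1 / 0.3374 = 2.9638
Σp_Sedgᵢ² = 0.06² + 0.02² + 0.07² + 0.48² + 0.35² + 0.02² = 0.0036 + 0.0004 + 0.0049 + 0.2304 + 0.1225 + 0.0004 = 0.3622
B_Sedg = 1 / 0.3622 = 2.7609
Ranking by B (broadest → narrowest): Reed Warbler (2.96) > Sedge Warbler (2.76) > Marsh Warbler (2.28)

Reed Warbler > Sedge Warbler > Marsh Warbler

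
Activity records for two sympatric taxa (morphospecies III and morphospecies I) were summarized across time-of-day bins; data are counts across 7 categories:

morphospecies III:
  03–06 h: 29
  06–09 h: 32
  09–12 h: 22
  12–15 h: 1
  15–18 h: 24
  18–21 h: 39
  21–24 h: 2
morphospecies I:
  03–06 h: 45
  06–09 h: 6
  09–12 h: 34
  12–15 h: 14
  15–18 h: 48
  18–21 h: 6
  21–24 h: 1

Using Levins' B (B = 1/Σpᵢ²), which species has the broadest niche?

Proportions for morphospecies III (n=149): 29/149=0.1946, 32/149=0.2148, 22/149=0.1477, 1/149=0.0067, 24/149=0.1611, 39/149=0.2617, 2/149=0.0134
Proportions for morphospecies I (n=154): 45/154=0.2922, 6/154=0.0390, 34/154=0.2208, 14/154=0.0909, 48/154=0.3117, 6/154=0.0390, 1/154=0.0065
Σp_IIIᵢ² = 0.1946² + 0.2148² + 0.1477² + 0.0067² + 0.1611² + 0.2617² + 0.0134² = 0.037869 + 0.046139 + 0.021815 + 0.000045 + 0.025953 + 0.068487 + 0.000180 = 0.200488
B_III = 1 / 0.200488 = 4.9878
Σp_Iᵢ² = 0.2922² + 0.0390² + 0.2208² + 0.0909² + 0.3117² + 0.0390² + 0.0065² = 0.085381 + 0.001521 + 0.048753 + 0.008263 + 0.097157 + 0.001521 + 0.000042 = 0.242638
B_I = 1 / 0.242638 = 4.1214
Highest B → broadest niche (most generalist): morphospecies III (B = 4.99).

morphospecies III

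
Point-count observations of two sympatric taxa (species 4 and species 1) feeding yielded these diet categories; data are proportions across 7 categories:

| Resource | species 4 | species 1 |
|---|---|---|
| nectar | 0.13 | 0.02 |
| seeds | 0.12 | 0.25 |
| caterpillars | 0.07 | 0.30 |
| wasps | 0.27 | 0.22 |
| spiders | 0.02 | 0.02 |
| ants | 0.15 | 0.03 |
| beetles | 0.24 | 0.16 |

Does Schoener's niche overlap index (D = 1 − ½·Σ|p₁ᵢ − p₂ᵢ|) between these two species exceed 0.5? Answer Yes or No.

Σ|p₁ᵢ − p₂ᵢ| = 0.11 + 0.13 + 0.23 + 0.05 + 0.00 + 0.12 + 0.08 = 0.72
D = 1 − ½ × 0.72 = 1 − 0.360 = 0.6400
D = 0.6400 > 0.5 → Yes.

Yes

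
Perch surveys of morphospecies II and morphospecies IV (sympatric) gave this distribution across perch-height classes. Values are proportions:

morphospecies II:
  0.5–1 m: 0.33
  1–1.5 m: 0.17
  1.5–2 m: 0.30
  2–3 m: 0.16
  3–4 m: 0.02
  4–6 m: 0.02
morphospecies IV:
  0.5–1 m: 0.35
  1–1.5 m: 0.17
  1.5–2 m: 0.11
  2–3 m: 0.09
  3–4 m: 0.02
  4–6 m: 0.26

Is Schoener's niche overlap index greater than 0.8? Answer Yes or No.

No

Σ|p₁ᵢ − p₂ᵢ| = 0.02 + 0.00 + 0.19 + 0.07 + 0.00 + 0.24 = 0.52
D = 1 − ½ × 0.52 = 1 − 0.260 = 0.7400
D = 0.7400 < 0.8 → No.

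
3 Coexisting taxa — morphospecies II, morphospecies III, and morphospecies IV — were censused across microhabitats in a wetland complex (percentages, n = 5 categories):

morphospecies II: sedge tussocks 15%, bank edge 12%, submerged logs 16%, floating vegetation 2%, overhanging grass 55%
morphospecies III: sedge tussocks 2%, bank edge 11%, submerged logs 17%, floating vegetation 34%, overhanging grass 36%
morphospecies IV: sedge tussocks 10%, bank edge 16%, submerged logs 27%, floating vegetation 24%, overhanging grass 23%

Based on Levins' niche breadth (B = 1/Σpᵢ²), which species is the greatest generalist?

morphospecies IV

Convert percentages to proportions (divide by 100).
Σp_IIᵢ² = 0.15² + 0.12² + 0.16² + 0.02² + 0.55² = 0.0225 + 0.0144 + 0.0256 + 0.0004 + 0.3025 = 0.3654
B_II = 1 / 0.3654 = 2.7367
Σp_IIIᵢ² = 0.02² + 0.11² + 0.17² + 0.34² + 0.36² = 0.0004 + 0.0121 + 0.0289 + 0.1156 + 0.1296 = 0.2866
B_III = 1 / 0.2866 = 3.4892
Σp_IVᵢ² = 0.10² + 0.16² + 0.27² + 0.24² + 0.23² = 0.0100 + 0.0256 + 0.0729 + 0.0576 + 0.0529 = 0.2190
B_IV = 1 / 0.2190 = 4.5662
Highest B → broadest niche (most generalist): morphospecies IV (B = 4.57).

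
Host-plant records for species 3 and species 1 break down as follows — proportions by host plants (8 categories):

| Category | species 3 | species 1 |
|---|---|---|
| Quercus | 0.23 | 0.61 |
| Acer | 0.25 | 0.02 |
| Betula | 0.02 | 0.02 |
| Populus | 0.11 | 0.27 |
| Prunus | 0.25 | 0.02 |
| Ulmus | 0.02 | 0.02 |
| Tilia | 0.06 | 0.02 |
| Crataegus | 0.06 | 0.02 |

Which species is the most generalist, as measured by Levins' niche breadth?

species 3

Σp_3ᵢ² = 0.23² + 0.25² + 0.02² + 0.11² + 0.25² + 0.02² + 0.06² + 0.06² = 0.0529 + 0.0625 + 0.0004 + 0.0121 + 0.0625 + 0.0004 + 0.0036 + 0.0036 = 0.1980
B_3 = 1 / 0.1980 = 5.0505
Σp_1ᵢ² = 0.61² + 0.02² + 0.02² + 0.27² + 0.02² + 0.02² + 0.02² + 0.02² = 0.3721 + 0.0004 + 0.0004 + 0.0729 + 0.0004 + 0.0004 + 0.0004 + 0.0004 = 0.4474
B_1 = 1 / 0.4474 = 2.2351
Highest B → broadest niche (most generalist): species 3 (B = 5.05).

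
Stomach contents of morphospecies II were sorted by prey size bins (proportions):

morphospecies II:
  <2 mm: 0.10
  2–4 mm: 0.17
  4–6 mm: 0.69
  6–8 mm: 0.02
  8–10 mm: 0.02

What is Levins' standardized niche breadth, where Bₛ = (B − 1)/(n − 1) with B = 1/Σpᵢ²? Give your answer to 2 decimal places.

0.23

Σpᵢ² = 0.10² + 0.17² + 0.69² + 0.02² + 0.02² = 0.0100 + 0.0289 + 0.4761 + 0.0004 + 0.0004 = 0.5158
B = 1 / 0.5158 = 1.9387
Bₛ = (B − 1)/(n − 1) = (1.9387 − 1)/(5 − 1) = 0.9387/4 = 0.2347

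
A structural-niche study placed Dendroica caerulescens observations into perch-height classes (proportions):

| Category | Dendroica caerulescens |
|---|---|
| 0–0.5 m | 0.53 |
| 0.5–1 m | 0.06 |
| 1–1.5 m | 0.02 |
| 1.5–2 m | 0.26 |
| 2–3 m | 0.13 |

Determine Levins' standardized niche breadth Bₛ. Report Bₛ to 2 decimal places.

0.43

Σpᵢ² = 0.53² + 0.06² + 0.02² + 0.26² + 0.13² = 0.2809 + 0.0036 + 0.0004 + 0.0676 + 0.0169 = 0.3694
B = 1 / 0.3694 = 2.7071
Bₛ = (B − 1)/(n − 1) = (2.7071 − 1)/(5 − 1) = 1.7071/4 = 0.4268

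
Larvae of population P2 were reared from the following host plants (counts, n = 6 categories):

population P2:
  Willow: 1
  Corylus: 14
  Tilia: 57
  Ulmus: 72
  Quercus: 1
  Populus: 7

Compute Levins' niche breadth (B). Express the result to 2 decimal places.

Proportions for population P2 (n=152): 1/152=0.0066, 14/152=0.0921, 57/152=0.3750, 72/152=0.4737, 1/152=0.0066, 7/152=0.0461
Σpᵢ² = 0.0066² + 0.0921² + 0.3750² + 0.4737² + 0.0066² + 0.0461² = 0.000044 + 0.008482 + 0.140625 + 0.224392 + 0.000044 + 0.002125 = 0.375712
B = 1 / 0.375712 = 2.6616

2.66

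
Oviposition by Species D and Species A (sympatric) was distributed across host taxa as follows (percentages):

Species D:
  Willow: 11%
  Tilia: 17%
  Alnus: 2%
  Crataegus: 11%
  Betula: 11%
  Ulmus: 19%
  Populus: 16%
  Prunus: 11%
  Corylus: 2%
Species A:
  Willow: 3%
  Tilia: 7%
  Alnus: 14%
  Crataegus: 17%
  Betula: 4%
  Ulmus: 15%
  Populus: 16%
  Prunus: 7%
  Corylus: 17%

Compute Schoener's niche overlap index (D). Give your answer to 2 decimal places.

0.67

Convert percentages to proportions (divide by 100).
Σ|p₁ᵢ − p₂ᵢ| = 0.08 + 0.10 + 0.12 + 0.06 + 0.07 + 0.04 + 0.00 + 0.04 + 0.15 = 0.66
D = 1 − ½ × 0.66 = 1 − 0.330 = 0.6700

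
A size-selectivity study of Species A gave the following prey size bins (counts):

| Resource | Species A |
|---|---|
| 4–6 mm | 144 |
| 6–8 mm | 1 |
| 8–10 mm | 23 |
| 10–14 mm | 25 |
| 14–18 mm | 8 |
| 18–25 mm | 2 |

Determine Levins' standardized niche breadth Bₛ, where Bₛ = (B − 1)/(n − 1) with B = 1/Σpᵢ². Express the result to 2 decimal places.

Proportions for Species A (n=203): 144/203=0.7094, 1/203=0.0049, 23/203=0.1133, 25/203=0.1232, 8/203=0.0394, 2/203=0.0099
Σpᵢ² = 0.7094² + 0.0049² + 0.1133² + 0.1232² + 0.0394² + 0.0099² = 0.503248 + 0.000024 + 0.012837 + 0.015178 + 0.001552 + 0.000098 = 0.532937
B = 1 / 0.532937 = 1.8764
Bₛ = (B − 1)/(n − 1) = (1.8764 − 1)/(6 − 1) = 0.8764/5 = 0.1753

0.18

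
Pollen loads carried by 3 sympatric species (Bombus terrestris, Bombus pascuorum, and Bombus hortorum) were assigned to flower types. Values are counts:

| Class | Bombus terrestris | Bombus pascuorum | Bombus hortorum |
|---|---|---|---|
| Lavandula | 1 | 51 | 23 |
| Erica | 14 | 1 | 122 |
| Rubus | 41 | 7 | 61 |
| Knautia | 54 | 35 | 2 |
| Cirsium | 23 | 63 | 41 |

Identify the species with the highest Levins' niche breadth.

Bombus terrestris

Proportions for Bombus terrestris (n=133): 1/133=0.0075, 14/133=0.1053, 41/133=0.3083, 54/133=0.4060, 23/133=0.1729
Proportions for Bombus pascuorum (n=157): 51/157=0.3248, 1/157=0.0064, 7/157=0.0446, 35/157=0.2229, 63/157=0.4013
Proportions for Bombus hortorum (n=249): 23/249=0.0924, 122/249=0.4900, 61/249=0.2450, 2/249=0.0080, 41/249=0.1647
Σp_terrᵢ² = 0.0075² + 0.1053² + 0.3083² + 0.4060² + 0.1729² = 0.000056 + 0.011088 + 0.095049 + 0.164836 + 0.029894 = 0.300923
B_terr = 1 / 0.300923 = 3.3231
Σp_pascᵢ² = 0.3248² + 0.0064² + 0.0446² + 0.2229² + 0.4013² = 0.105495 + 0.000041 + 0.001989 + 0.049684 + 0.161042 = 0.318251
B_pasc = 1 / 0.318251 = 3.1422
Σp_hortᵢ² = 0.0924² + 0.4900² + 0.2450² + 0.0080² + 0.1647² = 0.008538 + 0.240100 + 0.060025 + 0.000064 + 0.027126 = 0.335853
B_hort = 1 / 0.335853 = 2.9775
Highest B → broadest niche (most generalist): Bombus terrestris (B = 3.32).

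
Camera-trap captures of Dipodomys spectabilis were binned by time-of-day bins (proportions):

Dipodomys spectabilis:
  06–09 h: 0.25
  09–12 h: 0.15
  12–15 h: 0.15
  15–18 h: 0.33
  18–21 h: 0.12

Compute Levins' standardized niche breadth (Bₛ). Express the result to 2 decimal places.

0.83

Σpᵢ² = 0.25² + 0.15² + 0.15² + 0.33² + 0.12² = 0.0625 + 0.0225 + 0.0225 + 0.1089 + 0.0144 = 0.2308
B = 1 / 0.2308 = 4.3328
Bₛ = (B − 1)/(n − 1) = (4.3328 − 1)/(5 − 1) = 3.3328/4 = 0.8332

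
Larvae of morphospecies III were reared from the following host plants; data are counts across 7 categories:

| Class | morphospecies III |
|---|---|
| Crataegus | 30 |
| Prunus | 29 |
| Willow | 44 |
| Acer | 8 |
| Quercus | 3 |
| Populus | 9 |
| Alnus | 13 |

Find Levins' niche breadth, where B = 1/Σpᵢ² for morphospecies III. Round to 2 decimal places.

Proportions for morphospecies III (n=136): 30/136=0.2206, 29/136=0.2132, 44/136=0.3235, 8/136=0.0588, 3/136=0.0221, 9/136=0.0662, 13/136=0.0956
Σpᵢ² = 0.2206² + 0.2132² + 0.3235² + 0.0588² + 0.0221² + 0.0662² + 0.0956² = 0.048664 + 0.045454 + 0.104652 + 0.003457 + 0.000488 + 0.004382 + 0.009139 = 0.216236
B = 1 / 0.216236 = 4.6246

4.62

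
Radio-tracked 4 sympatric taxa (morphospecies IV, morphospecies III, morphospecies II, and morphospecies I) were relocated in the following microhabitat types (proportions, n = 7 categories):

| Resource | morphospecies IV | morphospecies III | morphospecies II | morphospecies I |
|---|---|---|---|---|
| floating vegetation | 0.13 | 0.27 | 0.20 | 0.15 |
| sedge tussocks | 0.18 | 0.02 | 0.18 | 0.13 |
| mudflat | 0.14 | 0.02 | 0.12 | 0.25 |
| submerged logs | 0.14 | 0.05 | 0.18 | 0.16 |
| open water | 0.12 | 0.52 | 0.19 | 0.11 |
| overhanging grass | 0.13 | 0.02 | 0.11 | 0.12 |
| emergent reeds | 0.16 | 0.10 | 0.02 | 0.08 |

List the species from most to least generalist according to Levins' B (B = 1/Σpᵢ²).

morphospecies IV > morphospecies I > morphospecies II > morphospecies III

Σp_IVᵢ² = 0.13² + 0.18² + 0.14² + 0.14² + 0.12² + 0.13² + 0.16² = 0.0169 + 0.0324 + 0.0196 + 0.0196 + 0.0144 + 0.0169 + 0.0256 = 0.1454
B_IV = 1 / 0.1454 = 6.8776
Σp_IIIᵢ² = 0.27² + 0.02² + 0.02² + 0.05² + 0.52² + 0.02² + 0.10² = 0.0729 + 0.0004 + 0.0004 + 0.0025 + 0.2704 + 0.0004 + 0.0100 = 0.3570
B_III = 1 / 0.3570 = 2.8011
Σp_IIᵢ² = 0.20² + 0.18² + 0.12² + 0.18² + 0.19² + 0.11² + 0.02² = 0.0400 + 0.0324 + 0.0144 + 0.0324 + 0.0361 + 0.0121 + 0.0004 = 0.1678
B_II = 1 / 0.1678 = 5.9595
Σp_Iᵢ² = 0.15² + 0.13² + 0.25² + 0.16² + 0.11² + 0.12² + 0.08² = 0.0225 + 0.0169 + 0.0625 + 0.0256 + 0.0121 + 0.0144 + 0.0064 = 0.1604
B_I = 1 / 0.1604 = 6.2344
Ranking by B (broadest → narrowest): morphospecies IV (6.88) > morphospecies I (6.23) > morphospecies II (5.96) > morphospecies III (2.80)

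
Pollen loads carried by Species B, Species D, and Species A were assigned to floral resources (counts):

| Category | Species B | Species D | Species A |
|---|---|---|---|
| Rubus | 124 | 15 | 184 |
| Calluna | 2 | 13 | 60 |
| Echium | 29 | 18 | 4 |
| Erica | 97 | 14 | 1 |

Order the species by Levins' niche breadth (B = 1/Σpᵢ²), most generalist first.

Proportions for Species B (n=252): 124/252=0.4921, 2/252=0.0079, 29/252=0.1151, 97/252=0.3849
Proportions for Species D (n=60): 15/60=0.2500, 13/60=0.2167, 18/60=0.3000, 14/60=0.2333
Proportions for Species A (n=249): 184/249=0.7390, 60/249=0.2410, 4/249=0.0161, 1/249=0.0040
Σp_Bᵢ² = 0.4921² + 0.0079² + 0.1151² + 0.3849² = 0.242162 + 0.000062 + 0.013248 + 0.148148 = 0.403620
B_B = 1 / 0.403620 = 2.4776
Σp_Dᵢ² = 0.2500² + 0.2167² + 0.3000² + 0.2333² = 0.062500 + 0.046959 + 0.090000 + 0.054429 = 0.253888
B_D = 1 / 0.253888 = 3.9387
Σp_Aᵢ² = 0.7390² + 0.2410² + 0.0161² + 0.0040² = 0.546121 + 0.058081 + 0.000259 + 0.000016 = 0.604477
B_A = 1 / 0.604477 = 1.6543
Ranking by B (broadest → narrowest): Species D (3.94) > Species B (2.48) > Species A (1.65)

Species D > Species B > Species A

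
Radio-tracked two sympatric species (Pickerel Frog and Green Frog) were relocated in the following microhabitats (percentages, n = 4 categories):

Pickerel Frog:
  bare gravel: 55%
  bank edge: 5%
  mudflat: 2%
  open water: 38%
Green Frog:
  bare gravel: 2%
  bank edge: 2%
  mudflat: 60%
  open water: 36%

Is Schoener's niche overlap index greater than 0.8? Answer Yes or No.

Convert percentages to proportions (divide by 100).
Σ|p₁ᵢ − p₂ᵢ| = 0.53 + 0.03 + 0.58 + 0.02 = 1.16
D = 1 − ½ × 1.16 = 1 − 0.580 = 0.4200
D = 0.4200 < 0.8 → No.

No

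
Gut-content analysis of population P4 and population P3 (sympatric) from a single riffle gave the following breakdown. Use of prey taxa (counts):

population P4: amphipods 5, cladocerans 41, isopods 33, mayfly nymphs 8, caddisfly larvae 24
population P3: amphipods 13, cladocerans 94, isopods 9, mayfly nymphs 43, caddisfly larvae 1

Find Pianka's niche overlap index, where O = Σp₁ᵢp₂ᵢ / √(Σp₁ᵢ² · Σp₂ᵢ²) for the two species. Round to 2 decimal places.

Proportions for population P4 (n=111): 5/111=0.0450, 41/111=0.3694, 33/111=0.2973, 8/111=0.0721, 24/111=0.2162
Proportions for population P3 (n=160): 13/160=0.0813, 94/160=0.5875, 9/160=0.0563, 43/160=0.2688, 1/160=0.0063
Σ p₁ᵢp₂ᵢ = 0.003659 + 0.217023 + 0.016738 + 0.019380 + 0.001362 = 0.258162
Σp_1ᵢ² = 0.0450² + 0.3694² + 0.2973² + 0.0721² + 0.2162² = 0.002025 + 0.136456 + 0.088387 + 0.005198 + 0.046742 = 0.278808
Σp_2ᵢ² = 0.0813² + 0.5875² + 0.0563² + 0.2688² + 0.0063² = 0.006610 + 0.345156 + 0.003170 + 0.072253 + 0.000040 = 0.427229
O = 0.258162 / √(0.278808 × 0.427229) = 0.258162 / 0.3451302 = 0.7480

0.75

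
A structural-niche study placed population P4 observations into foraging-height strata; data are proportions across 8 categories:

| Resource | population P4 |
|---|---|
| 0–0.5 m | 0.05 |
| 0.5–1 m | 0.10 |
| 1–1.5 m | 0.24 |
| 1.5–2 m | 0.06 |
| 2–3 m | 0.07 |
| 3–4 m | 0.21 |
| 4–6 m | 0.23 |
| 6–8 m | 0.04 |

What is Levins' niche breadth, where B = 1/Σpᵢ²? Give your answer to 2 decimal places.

5.64

Σpᵢ² = 0.05² + 0.10² + 0.24² + 0.06² + 0.07² + 0.21² + 0.23² + 0.04² = 0.0025 + 0.0100 + 0.0576 + 0.0036 + 0.0049 + 0.0441 + 0.0529 + 0.0016 = 0.1772
B = 1 / 0.1772 = 5.6433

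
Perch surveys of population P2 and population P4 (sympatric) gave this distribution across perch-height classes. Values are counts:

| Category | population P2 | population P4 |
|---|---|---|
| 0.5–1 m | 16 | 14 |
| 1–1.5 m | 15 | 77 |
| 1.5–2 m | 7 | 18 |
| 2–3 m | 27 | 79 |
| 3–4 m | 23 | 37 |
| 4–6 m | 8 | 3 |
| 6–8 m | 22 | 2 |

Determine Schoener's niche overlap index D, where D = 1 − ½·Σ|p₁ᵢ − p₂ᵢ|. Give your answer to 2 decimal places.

0.66

Proportions for population P2 (n=118): 16/118=0.1356, 15/118=0.1271, 7/118=0.0593, 27/118=0.2288, 23/118=0.1949, 8/118=0.0678, 22/118=0.1864
Proportions for population P4 (n=230): 14/230=0.0609, 77/230=0.3348, 18/230=0.0783, 79/230=0.3435, 37/230=0.1609, 3/230=0.0130, 2/230=0.0087
Σ|p₁ᵢ − p₂ᵢ| = 0.0747 + 0.2077 + 0.0190 + 0.1147 + 0.0340 + 0.0548 + 0.1777 = 0.6826
D = 1 − ½ × 0.6826 = 1 − 0.34130 = 0.65870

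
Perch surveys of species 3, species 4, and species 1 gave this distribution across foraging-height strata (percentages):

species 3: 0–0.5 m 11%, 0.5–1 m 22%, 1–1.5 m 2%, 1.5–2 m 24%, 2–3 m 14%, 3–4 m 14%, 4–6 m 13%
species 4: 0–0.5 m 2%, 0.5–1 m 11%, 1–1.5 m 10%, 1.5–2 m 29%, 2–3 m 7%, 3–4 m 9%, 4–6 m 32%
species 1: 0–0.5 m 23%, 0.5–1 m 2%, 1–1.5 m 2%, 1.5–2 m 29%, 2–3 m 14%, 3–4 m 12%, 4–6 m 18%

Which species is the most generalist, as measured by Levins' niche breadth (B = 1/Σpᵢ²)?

Convert percentages to proportions (divide by 100).
Σp_3ᵢ² = 0.11² + 0.22² + 0.02² + 0.24² + 0.14² + 0.14² + 0.13² = 0.0121 + 0.0484 + 0.0004 + 0.0576 + 0.0196 + 0.0196 + 0.0169 = 0.1746
B_3 = 1 / 0.1746 = 5.7274
Σp_4ᵢ² = 0.02² + 0.11² + 0.10² + 0.29² + 0.07² + 0.09² + 0.32² = 0.0004 + 0.0121 + 0.0100 + 0.0841 + 0.0049 + 0.0081 + 0.1024 = 0.2220
B_4 = 1 / 0.2220 = 4.5045
Σp_1ᵢ² = 0.23² + 0.02² + 0.02² + 0.29² + 0.14² + 0.12² + 0.18² = 0.0529 + 0.0004 + 0.0004 + 0.0841 + 0.0196 + 0.0144 + 0.0324 = 0.2042
B_1 = 1 / 0.2042 = 4.8972
Highest B → broadest niche (most generalist): species 3 (B = 5.73).

species 3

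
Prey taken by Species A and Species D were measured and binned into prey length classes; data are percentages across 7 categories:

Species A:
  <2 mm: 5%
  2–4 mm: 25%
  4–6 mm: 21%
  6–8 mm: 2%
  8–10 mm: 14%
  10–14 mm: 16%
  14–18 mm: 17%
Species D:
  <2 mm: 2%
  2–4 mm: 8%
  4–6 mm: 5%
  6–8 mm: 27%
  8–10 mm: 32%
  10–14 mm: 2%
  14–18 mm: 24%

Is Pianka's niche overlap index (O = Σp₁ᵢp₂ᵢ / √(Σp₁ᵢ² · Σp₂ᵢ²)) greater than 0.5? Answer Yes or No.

Yes

Convert percentages to proportions (divide by 100).
Σ p₁ᵢp₂ᵢ = 0.0010 + 0.0200 + 0.0105 + 0.0054 + 0.0448 + 0.0032 + 0.0408 = 0.1257
Σp_1ᵢ² = 0.05² + 0.25² + 0.21² + 0.02² + 0.14² + 0.16² + 0.17² = 0.0025 + 0.0625 + 0.0441 + 0.0004 + 0.0196 + 0.0256 + 0.0289 = 0.1836
Σp_2ᵢ² = 0.02² + 0.08² + 0.05² + 0.27² + 0.32² + 0.02² + 0.24² = 0.0004 + 0.0064 + 0.0025 + 0.0729 + 0.1024 + 0.0004 + 0.0576 = 0.2426
O = 0.1257 / √(0.1836 × 0.2426) = 0.1257 / 0.21105 = 0.5956
O = 0.5956 > 0.5 → Yes.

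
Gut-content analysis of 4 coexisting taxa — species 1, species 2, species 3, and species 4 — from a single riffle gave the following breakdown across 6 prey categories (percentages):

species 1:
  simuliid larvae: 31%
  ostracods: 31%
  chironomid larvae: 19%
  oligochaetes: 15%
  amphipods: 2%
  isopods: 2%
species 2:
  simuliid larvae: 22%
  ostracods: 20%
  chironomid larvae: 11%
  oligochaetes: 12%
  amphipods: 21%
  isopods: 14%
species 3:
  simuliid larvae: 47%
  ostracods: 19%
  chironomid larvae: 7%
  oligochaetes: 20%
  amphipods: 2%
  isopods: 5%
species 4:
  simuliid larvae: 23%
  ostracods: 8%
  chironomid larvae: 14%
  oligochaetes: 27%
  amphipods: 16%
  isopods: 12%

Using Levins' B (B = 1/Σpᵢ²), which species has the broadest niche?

species 2

Convert percentages to proportions (divide by 100).
Σp_1ᵢ² = 0.31² + 0.31² + 0.19² + 0.15² + 0.02² + 0.02² = 0.0961 + 0.0961 + 0.0361 + 0.0225 + 0.0004 + 0.0004 = 0.2516
B_1 = 1 / 0.2516 = 3.9746
Σp_2ᵢ² = 0.22² + 0.20² + 0.11² + 0.12² + 0.21² + 0.14² = 0.0484 + 0.0400 + 0.0121 + 0.0144 + 0.0441 + 0.0196 = 0.1786
B_2 = 1 / 0.1786 = 5.5991
Σp_3ᵢ² = 0.47² + 0.19² + 0.07² + 0.20² + 0.02² + 0.05² = 0.2209 + 0.0361 + 0.0049 + 0.0400 + 0.0004 + 0.0025 = 0.3048
B_3 = 1 / 0.3048 = 3.2808
Σp_4ᵢ² = 0.23² + 0.08² + 0.14² + 0.27² + 0.16² + 0.12² = 0.0529 + 0.0064 + 0.0196 + 0.0729 + 0.0256 + 0.0144 = 0.1918
B_4 = 1 / 0.1918 = 5.2138
Highest B → broadest niche (most generalist): species 2 (B = 5.60).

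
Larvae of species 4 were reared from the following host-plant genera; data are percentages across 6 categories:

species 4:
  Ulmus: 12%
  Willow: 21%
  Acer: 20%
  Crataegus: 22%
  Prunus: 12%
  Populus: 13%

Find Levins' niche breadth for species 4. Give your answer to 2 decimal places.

Convert percentages to proportions (divide by 100).
Σpᵢ² = 0.12² + 0.21² + 0.20² + 0.22² + 0.12² + 0.13² = 0.0144 + 0.0441 + 0.0400 + 0.0484 + 0.0144 + 0.0169 = 0.1782
B = 1 / 0.1782 = 5.6117

5.61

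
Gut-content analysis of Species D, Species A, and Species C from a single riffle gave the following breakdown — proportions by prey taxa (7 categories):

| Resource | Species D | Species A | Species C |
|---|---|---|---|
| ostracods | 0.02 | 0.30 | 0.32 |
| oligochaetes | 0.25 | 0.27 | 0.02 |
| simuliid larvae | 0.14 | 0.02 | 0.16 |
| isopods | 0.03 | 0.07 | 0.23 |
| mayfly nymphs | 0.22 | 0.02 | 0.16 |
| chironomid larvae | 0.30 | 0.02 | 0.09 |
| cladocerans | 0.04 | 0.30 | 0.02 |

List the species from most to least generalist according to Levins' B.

Species C > Species D > Species A

Σp_Dᵢ² = 0.02² + 0.25² + 0.14² + 0.03² + 0.22² + 0.30² + 0.04² = 0.0004 + 0.0625 + 0.0196 + 0.0009 + 0.0484 + 0.0900 + 0.0016 = 0.2234
B_D = 1 / 0.2234 = 4.4763
Σp_Aᵢ² = 0.30² + 0.27² + 0.02² + 0.07² + 0.02² + 0.02² + 0.30² = 0.0900 + 0.0729 + 0.0004 + 0.0049 + 0.0004 + 0.0004 + 0.0900 = 0.2590
B_A = 1 / 0.2590 = 3.8610
Σp_Cᵢ² = 0.32² + 0.02² + 0.16² + 0.23² + 0.16² + 0.09² + 0.02² = 0.1024 + 0.0004 + 0.0256 + 0.0529 + 0.0256 + 0.0081 + 0.0004 = 0.2154
B_C = 1 / 0.2154 = 4.6425
Ranking by B (broadest → narrowest): Species C (4.64) > Species D (4.48) > Species A (3.86)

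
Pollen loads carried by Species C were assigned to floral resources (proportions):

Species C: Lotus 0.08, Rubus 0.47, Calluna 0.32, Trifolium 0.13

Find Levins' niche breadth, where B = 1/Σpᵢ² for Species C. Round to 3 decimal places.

2.885

Σpᵢ² = 0.08² + 0.47² + 0.32² + 0.13² = 0.0064 + 0.2209 + 0.1024 + 0.0169 = 0.3466
B = 1 / 0.3466 = 2.88517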